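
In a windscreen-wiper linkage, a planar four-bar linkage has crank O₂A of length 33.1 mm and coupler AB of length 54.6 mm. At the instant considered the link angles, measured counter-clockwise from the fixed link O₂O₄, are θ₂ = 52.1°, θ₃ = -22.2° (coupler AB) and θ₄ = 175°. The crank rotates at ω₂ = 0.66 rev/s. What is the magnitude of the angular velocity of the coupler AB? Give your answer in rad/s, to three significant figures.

ω₂ = 4.147 rad/s (from 0.66 rev/s).
Differentiating the loop-closure r₂e^{iθ₂}+r₃e^{iθ₃}=r₁+r₄e^{iθ₄} gives r₂ω₂e^{iθ₂}+r₃ω₃e^{iθ₃}=r₄ω₄e^{iθ₄}.
Eliminating the other unknown: ω₃ = r₂ω₂ sin(θ₄−θ₂) / [r₃ sin(θ₃−θ₄)].
Numerator sine = +0.83962; denominator sine = +0.29571.
Result = 0.0331·4.147·(+0.83962) / (0.0546·(+0.29571)) = +7.138 rad/s; magnitude 7.138 rad/s.

7.14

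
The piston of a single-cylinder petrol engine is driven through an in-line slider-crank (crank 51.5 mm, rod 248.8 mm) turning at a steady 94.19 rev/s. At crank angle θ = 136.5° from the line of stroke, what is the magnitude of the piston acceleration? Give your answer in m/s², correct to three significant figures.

ω = 2π·94.2 = 591.8 rad/s
x(θ) = r cosθ + √(L² − r² sin²θ); with ω constant, a = ω²·d²x/dθ².
d²x/dθ² = −r cosθ − r²(cos2θ)/√u − r⁴ sin²2θ/(4u^{3/2}),  u = L² − r² sin²θ = 0.0606447 m².
Substituting r = 0.0515 m, L = 0.2488 m, θ = 136.5°: d²x/dθ² = +0.036676 m.
a = ω²·d²x/dθ² = (591.8)²·(+0.036676) = +12845 m/s²;  |a| = 12845 m/s².

12800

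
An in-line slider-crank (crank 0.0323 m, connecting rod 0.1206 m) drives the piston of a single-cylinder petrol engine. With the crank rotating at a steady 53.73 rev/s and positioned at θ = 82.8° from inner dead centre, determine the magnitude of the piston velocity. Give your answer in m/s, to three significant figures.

ω = 2π·53.7 = 337.6 rad/s
For an in-line slider-crank, x = r cosθ + √(L² − r² sin²θ), so v = −rω sinθ·[1 + r cosθ/√(L² − r² sin²θ)].
With r = 0.0323 m, L = 0.1206 m, θ = 82.8°: √(L² − r² sin²θ) = 0.11626 m.
v = −0.0323·337.6·0.99211·[1 + 0.0323·0.12533/0.11626] = -11.195 m/s.
|v| = 11.195 m/s.

11.2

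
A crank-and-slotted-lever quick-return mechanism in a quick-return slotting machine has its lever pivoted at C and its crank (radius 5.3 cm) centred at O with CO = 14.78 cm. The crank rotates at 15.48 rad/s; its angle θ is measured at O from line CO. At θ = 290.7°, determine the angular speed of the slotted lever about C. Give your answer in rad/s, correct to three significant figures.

ω = 15.48 rad/s
Crank pin A relative to C: A = (d + r cosθ, r sinθ); lever angle φ = atan2(r sinθ, d + r cosθ).
Differentiating tanφ: φ̇ = rω(d cosθ + r)/(d² + r² + 2dr cosθ).
d² + r² + 2dr cosθ = |CA|² = 0.0301917 m²;  d cosθ + r = +0.10524 m.
|ω_lever| = |0.053·15.48·+0.10524| / 0.0301917 = 2.8599 rad/s.

2.86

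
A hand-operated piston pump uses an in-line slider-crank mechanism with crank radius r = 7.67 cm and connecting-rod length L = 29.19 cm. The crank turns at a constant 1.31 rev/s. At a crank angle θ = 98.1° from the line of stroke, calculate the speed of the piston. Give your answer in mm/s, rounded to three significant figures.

ω = 2π·1.31 = 8.231 rad/s
For an in-line slider-crank, x = r cosθ + √(L² − r² sin²θ), so v = −rω sinθ·[1 + r cosθ/√(L² − r² sin²θ)].
With r = 0.0767 m, L = 0.2919 m, θ = 98.1°: √(L² − r² sin²θ) = 0.28185 m.
v = −0.0767·8.231·0.99002·[1 + 0.0767·-0.14090/0.28185] = -0.60105 m/s.
|v| = 0.60105 m/s = 601.05 mm/s.

601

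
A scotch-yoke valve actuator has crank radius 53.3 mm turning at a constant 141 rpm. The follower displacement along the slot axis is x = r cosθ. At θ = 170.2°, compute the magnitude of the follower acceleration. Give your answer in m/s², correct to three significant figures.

ω = 14.77 rad/s (from 141 rpm).
x = r cosθ ⇒ ẍ = −rω² cosθ (ω constant).
|a| = rω²|cosθ| = 0.0533·(14.77)²·|cos 170.2°| = 11.451 m/s².

11.5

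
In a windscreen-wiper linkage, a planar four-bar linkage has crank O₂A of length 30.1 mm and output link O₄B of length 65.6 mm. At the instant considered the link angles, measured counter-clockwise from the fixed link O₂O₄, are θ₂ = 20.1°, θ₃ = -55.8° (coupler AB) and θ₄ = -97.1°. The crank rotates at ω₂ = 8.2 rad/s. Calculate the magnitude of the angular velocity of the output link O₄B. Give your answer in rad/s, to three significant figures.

5.53

ω₂ = 8.2 rad/s
Differentiating the loop-closure r₂e^{iθ₂}+r₃e^{iθ₃}=r₁+r₄e^{iθ₄} gives r₂ω₂e^{iθ₂}+r₃ω₃e^{iθ₃}=r₄ω₄e^{iθ₄}.
Eliminating the other unknown: ω₄ = r₂ω₂ sin(θ₂−θ₃) / [r₄ sin(θ₄−θ₃)].
Numerator sine = +0.96987; denominator sine = -0.66000.
Result = 0.0301·8.2·(+0.96987) / (0.0656·(-0.66000)) = -5.529 rad/s; magnitude 5.529 rad/s.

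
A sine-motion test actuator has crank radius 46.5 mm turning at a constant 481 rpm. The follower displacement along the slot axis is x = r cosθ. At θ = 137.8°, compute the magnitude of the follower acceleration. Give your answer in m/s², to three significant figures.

ω = 50.37 rad/s (from 481 rpm).
x = r cosθ ⇒ ẍ = −rω² cosθ (ω constant).
|a| = rω²|cosθ| = 0.0465·(50.37)²·|cos 137.8°| = 87.399 m/s².

87.4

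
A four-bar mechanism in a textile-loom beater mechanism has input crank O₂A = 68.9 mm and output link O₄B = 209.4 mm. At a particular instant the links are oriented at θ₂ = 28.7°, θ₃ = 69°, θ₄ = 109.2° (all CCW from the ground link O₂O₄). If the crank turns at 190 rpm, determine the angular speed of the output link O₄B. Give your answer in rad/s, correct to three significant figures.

ω₂ = 19.9 rad/s (from 190 rpm).
Differentiating the loop-closure r₂e^{iθ₂}+r₃e^{iθ₃}=r₁+r₄e^{iθ₄} gives r₂ω₂e^{iθ₂}+r₃ω₃e^{iθ₃}=r₄ω₄e^{iθ₄}.
Eliminating the other unknown: ω₄ = r₂ω₂ sin(θ₂−θ₃) / [r₄ sin(θ₄−θ₃)].
Numerator sine = -0.64679; denominator sine = +0.64546.
Result = 0.0689·19.9·(-0.64679) / (0.2094·(+0.64546)) = -6.5602 rad/s; magnitude 6.5602 rad/s.

6.56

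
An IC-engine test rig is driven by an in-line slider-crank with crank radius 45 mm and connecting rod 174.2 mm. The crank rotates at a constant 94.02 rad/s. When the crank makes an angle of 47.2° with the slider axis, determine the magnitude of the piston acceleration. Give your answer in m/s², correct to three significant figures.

264

ω = 94.02 rad/s
x(θ) = r cosθ + √(L² − r² sin²θ); with ω constant, a = ω²·d²x/dθ².
d²x/dθ² = −r cosθ − r²(cos2θ)/√u − r⁴ sin²2θ/(4u^{3/2}),  u = L² − r² sin²θ = 0.0292555 m².
Substituting r = 0.045 m, L = 0.1742 m, θ = 47.2°: d²x/dθ² = -0.02987 m.
a = ω²·d²x/dθ² = (94.02)²·(-0.02987) = -264.05 m/s²;  |a| = 264.05 m/s².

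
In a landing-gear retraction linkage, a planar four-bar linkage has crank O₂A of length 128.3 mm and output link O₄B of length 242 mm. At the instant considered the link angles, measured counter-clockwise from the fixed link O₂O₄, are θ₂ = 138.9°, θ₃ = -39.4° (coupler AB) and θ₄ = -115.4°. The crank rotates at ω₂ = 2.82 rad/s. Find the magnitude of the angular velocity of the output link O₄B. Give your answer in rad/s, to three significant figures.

0.0457

ω₂ = 2.82 rad/s
Differentiating the loop-closure r₂e^{iθ₂}+r₃e^{iθ₃}=r₁+r₄e^{iθ₄} gives r₂ω₂e^{iθ₂}+r₃ω₃e^{iθ₃}=r₄ω₄e^{iθ₄}.
Eliminating the other unknown: ω₄ = r₂ω₂ sin(θ₂−θ₃) / [r₄ sin(θ₄−θ₃)].
Numerator sine = +0.02967; denominator sine = -0.97030.
Result = 0.1283·2.82·(+0.02967) / (0.242·(-0.97030)) = -0.045711 rad/s; magnitude 0.045711 rad/s.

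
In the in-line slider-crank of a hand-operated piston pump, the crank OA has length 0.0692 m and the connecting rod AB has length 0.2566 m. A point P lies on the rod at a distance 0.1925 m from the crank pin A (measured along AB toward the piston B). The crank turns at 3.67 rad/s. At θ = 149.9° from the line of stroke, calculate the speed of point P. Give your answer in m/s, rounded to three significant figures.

ω = 3.67 rad/s.  Crank-pin speed |V_A| = rω = 0.25396 m/s, perpendicular to OA.
Rod angle: sinφ = −(r/L) sinθ ⇒ φ = -7.773°; ω_rod = −rω cosθ/√(L²−r²sin²θ) = +0.8642 rad/s.
V_P = V_A + ω_rod × AP, with AP = 0.1925 m along the rod.
Components: V_Px = −rω sinθ − a·ω_rod·sinφ = -0.10487 m/s;  V_Py = rω cosθ + a·ω_rod·cosφ = -0.054887 m/s.
|V_P| = √(V_Px² + V_Py²) = 0.11836 m/s.

0.118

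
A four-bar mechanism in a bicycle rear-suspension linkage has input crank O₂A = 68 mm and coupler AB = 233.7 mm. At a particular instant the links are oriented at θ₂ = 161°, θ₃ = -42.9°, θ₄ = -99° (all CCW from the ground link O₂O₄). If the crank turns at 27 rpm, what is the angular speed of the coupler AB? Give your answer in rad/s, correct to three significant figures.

ω₂ = 2.827 rad/s (from 27 rpm).
Differentiating the loop-closure r₂e^{iθ₂}+r₃e^{iθ₃}=r₁+r₄e^{iθ₄} gives r₂ω₂e^{iθ₂}+r₃ω₃e^{iθ₃}=r₄ω₄e^{iθ₄}.
Eliminating the other unknown: ω₃ = r₂ω₂ sin(θ₄−θ₂) / [r₃ sin(θ₃−θ₄)].
Numerator sine = +0.98481; denominator sine = +0.83001.
Result = 0.068·2.827·(+0.98481) / (0.2337·(+0.83001)) = +0.97613 rad/s; magnitude 0.97613 rad/s.

0.976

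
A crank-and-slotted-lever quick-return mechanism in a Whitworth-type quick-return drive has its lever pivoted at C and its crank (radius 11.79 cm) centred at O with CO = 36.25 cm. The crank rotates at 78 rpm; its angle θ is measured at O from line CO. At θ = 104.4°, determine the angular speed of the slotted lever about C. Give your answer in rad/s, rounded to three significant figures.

ω = 8.168 rad/s (from 78 rpm).
Crank pin A relative to C: A = (d + r cosθ, r sinθ); lever angle φ = atan2(r sinθ, d + r cosθ).
Differentiating tanφ: φ̇ = rω(d cosθ + r)/(d² + r² + 2dr cosθ).
d² + r² + 2dr cosθ = |CA|² = 0.124049 m²;  d cosθ + r = +0.02775 m.
|ω_lever| = |0.1179·8.168·+0.02775| / 0.124049 = 0.21543 rad/s.

0.215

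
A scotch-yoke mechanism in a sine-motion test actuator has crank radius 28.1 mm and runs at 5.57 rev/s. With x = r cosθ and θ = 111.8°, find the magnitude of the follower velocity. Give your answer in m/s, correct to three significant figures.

0.913

ω = 35 rad/s (from 5.57 rev/s).
x = r cosθ ⇒ ẋ = −rω sinθ.
|v| = rω|sinθ| = 0.0281·35·|sin 111.8°| = 0.9131 m/s.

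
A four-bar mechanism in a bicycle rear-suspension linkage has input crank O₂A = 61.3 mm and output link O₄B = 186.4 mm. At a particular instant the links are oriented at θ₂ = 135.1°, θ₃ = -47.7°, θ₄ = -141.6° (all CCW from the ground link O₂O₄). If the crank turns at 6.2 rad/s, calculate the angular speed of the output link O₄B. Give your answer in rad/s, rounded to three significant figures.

ω₂ = 6.2 rad/s
Differentiating the loop-closure r₂e^{iθ₂}+r₃e^{iθ₃}=r₁+r₄e^{iθ₄} gives r₂ω₂e^{iθ₂}+r₃ω₃e^{iθ₃}=r₄ω₄e^{iθ₄}.
Eliminating the other unknown: ω₄ = r₂ω₂ sin(θ₂−θ₃) / [r₄ sin(θ₄−θ₃)].
Numerator sine = -0.04885; denominator sine = -0.99768.
Result = 0.0613·6.2·(-0.04885) / (0.1864·(-0.99768)) = +0.099833 rad/s; magnitude 0.099833 rad/s.

0.0998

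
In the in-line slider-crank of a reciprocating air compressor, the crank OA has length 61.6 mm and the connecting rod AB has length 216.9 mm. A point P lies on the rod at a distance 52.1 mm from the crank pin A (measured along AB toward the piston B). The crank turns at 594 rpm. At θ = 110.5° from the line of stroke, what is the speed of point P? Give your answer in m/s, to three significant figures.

ω = 62.2 rad/s.  Crank-pin speed |V_A| = rω = 3.8317 m/s, perpendicular to OA.
Rod angle: sinφ = −(r/L) sinθ ⇒ φ = -15.427°; ω_rod = −rω cosθ/√(L²−r²sin²θ) = +6.418 rad/s.
V_P = V_A + ω_rod × AP, with AP = 0.0521 m along the rod.
Components: V_Px = −rω sinθ − a·ω_rod·sinφ = -3.5001 m/s;  V_Py = rω cosθ + a·ω_rod·cosφ = -1.0196 m/s.
|V_P| = √(V_Px² + V_Py²) = 3.6456 m/s.

3.65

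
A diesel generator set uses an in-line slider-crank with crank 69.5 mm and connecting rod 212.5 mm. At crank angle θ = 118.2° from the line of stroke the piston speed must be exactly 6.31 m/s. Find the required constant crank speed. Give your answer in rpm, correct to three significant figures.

1170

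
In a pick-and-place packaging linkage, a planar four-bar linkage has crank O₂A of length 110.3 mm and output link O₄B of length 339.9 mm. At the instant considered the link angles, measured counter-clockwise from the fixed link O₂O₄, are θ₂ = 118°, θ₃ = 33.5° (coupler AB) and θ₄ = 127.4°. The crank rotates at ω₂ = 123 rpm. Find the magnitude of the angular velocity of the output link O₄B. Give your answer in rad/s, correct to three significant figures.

ω₂ = 12.88 rad/s (from 123 rpm).
Differentiating the loop-closure r₂e^{iθ₂}+r₃e^{iθ₃}=r₁+r₄e^{iθ₄} gives r₂ω₂e^{iθ₂}+r₃ω₃e^{iθ₃}=r₄ω₄e^{iθ₄}.
Eliminating the other unknown: ω₄ = r₂ω₂ sin(θ₂−θ₃) / [r₄ sin(θ₄−θ₃)].
Numerator sine = +0.99540; denominator sine = +0.99768.
Result = 0.1103·12.88·(+0.99540) / (0.3399·(+0.99768)) = +4.1702 rad/s; magnitude 4.1702 rad/s.

4.17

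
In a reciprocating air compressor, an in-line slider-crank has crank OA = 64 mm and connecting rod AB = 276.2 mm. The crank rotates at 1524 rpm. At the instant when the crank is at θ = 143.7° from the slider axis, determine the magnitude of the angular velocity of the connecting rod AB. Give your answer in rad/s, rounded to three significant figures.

30.1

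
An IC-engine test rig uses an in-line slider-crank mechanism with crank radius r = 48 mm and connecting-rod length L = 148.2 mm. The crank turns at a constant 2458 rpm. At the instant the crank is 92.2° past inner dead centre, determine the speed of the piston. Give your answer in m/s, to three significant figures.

ω = 2π·2458/60 = 257.4 rad/s
For an in-line slider-crank, x = r cosθ + √(L² − r² sin²θ), so v = −rω sinθ·[1 + r cosθ/√(L² − r² sin²θ)].
With r = 0.048 m, L = 0.1482 m, θ = 92.2°: √(L² − r² sin²θ) = 0.14022 m.
v = −0.048·257.4·0.99926·[1 + 0.048·-0.03839/0.14022] = -12.184 m/s.
|v| = 12.184 m/s.

12.2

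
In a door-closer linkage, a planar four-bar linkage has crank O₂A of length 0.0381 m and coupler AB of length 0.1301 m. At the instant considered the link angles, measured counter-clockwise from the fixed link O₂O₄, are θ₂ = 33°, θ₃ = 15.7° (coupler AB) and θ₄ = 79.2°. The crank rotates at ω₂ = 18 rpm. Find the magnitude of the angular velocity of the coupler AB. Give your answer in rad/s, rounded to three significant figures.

ω₂ = 1.885 rad/s (from 18 rpm).
Differentiating the loop-closure r₂e^{iθ₂}+r₃e^{iθ₃}=r₁+r₄e^{iθ₄} gives r₂ω₂e^{iθ₂}+r₃ω₃e^{iθ₃}=r₄ω₄e^{iθ₄}.
Eliminating the other unknown: ω₃ = r₂ω₂ sin(θ₄−θ₂) / [r₃ sin(θ₃−θ₄)].
Numerator sine = +0.72176; denominator sine = -0.89493.
Result = 0.0381·1.885·(+0.72176) / (0.1301·(-0.89493)) = -0.4452 rad/s; magnitude 0.4452 rad/s.

0.445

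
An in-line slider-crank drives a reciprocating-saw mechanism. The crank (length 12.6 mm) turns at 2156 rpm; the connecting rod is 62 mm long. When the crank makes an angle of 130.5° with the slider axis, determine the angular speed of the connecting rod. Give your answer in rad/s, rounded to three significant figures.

ω = 225.8 rad/s (converted from 2156 rpm).
The rod makes angle φ with the slider axis where L sinφ = r sinθ; differentiating, L cosφ·φ̇ = r ω cosθ.
L cosφ = √(L² − r² sin²θ) = 0.061255 m.
|ω_rod| = r ω |cosθ| / √(L² − r² sin²θ) = 0.0126·225.8·0.64945/0.061255 = 30.161 rad/s.

30.2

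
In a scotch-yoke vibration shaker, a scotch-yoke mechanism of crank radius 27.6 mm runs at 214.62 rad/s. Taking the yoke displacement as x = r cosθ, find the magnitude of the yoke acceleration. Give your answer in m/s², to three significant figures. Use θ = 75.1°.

ω = 214.6 rad/s
x = r cosθ ⇒ ẍ = −rω² cosθ (ω constant).
|a| = rω²|cosθ| = 0.0276·(214.6)²·|cos 75.1°| = 326.89 m/s².

327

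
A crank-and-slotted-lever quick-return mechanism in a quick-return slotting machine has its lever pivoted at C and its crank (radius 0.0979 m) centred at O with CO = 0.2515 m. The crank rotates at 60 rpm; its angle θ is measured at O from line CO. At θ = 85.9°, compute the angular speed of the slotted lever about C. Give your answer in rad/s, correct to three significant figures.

0.934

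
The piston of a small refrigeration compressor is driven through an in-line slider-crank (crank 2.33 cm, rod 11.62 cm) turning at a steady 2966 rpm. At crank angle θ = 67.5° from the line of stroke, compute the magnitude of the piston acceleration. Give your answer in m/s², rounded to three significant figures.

ω = 2π·2966/60 = 310.6 rad/s
x(θ) = r cosθ + √(L² − r² sin²θ); with ω constant, a = ω²·d²x/dθ².
d²x/dθ² = −r cosθ − r²(cos2θ)/√u − r⁴ sin²2θ/(4u^{3/2}),  u = L² − r² sin²θ = 0.0130391 m².
Substituting r = 0.0233 m, L = 0.1162 m, θ = 67.5°: d²x/dθ² = -0.0055795 m.
a = ω²·d²x/dθ² = (310.6)²·(-0.0055795) = -538.26 m/s²;  |a| = 538.26 m/s².

538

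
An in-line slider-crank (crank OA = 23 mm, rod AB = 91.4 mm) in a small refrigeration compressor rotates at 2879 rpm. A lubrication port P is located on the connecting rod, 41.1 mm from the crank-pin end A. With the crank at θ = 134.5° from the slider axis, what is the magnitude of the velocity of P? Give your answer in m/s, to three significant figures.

5.28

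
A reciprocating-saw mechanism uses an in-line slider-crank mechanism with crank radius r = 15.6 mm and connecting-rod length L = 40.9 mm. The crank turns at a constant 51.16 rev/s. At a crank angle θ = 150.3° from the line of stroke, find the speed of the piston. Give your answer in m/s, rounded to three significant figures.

ω = 2π·51.2 = 321.4 rad/s
For an in-line slider-crank, x = r cosθ + √(L² − r² sin²θ), so v = −rω sinθ·[1 + r cosθ/√(L² − r² sin²θ)].
With r = 0.0156 m, L = 0.0409 m, θ = 150.3°: √(L² − r² sin²θ) = 0.040163 m.
v = −0.0156·321.4·0.49546·[1 + 0.0156·-0.86863/0.040163] = -1.6463 m/s.
|v| = 1.6463 m/s.

1.65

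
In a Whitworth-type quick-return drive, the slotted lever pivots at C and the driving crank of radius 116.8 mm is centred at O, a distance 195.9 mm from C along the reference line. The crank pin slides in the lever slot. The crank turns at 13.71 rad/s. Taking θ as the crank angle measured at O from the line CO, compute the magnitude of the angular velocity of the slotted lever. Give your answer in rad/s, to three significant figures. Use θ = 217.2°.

ω = 13.71 rad/s
Crank pin A relative to C: A = (d + r cosθ, r sinθ); lever angle φ = atan2(r sinθ, d + r cosθ).
Differentiating tanφ: φ̇ = rω(d cosθ + r)/(d² + r² + 2dr cosθ).
d² + r² + 2dr cosθ = |CA|² = 0.0155681 m²;  d cosθ + r = -0.03924 m.
|ω_lever| = |0.1168·13.71·-0.03924| / 0.0155681 = 4.0362 rad/s.

4.04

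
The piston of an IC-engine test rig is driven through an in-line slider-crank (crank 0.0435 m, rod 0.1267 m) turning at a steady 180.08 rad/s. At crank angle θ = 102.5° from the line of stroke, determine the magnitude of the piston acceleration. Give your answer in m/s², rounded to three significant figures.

ω = 180.1 rad/s
x(θ) = r cosθ + √(L² − r² sin²θ); with ω constant, a = ω²·d²x/dθ².
d²x/dθ² = −r cosθ − r²(cos2θ)/√u − r⁴ sin²2θ/(4u^{3/2}),  u = L² − r² sin²θ = 0.0142493 m².
Substituting r = 0.0435 m, L = 0.1267 m, θ = 102.5°: d²x/dθ² = +0.023688 m.
a = ω²·d²x/dθ² = (180.1)²·(+0.023688) = +768.17 m/s²;  |a| = 768.17 m/s².

768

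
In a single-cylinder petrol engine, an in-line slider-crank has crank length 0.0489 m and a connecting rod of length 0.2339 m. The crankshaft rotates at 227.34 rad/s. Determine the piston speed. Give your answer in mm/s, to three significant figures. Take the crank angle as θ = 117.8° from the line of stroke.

8860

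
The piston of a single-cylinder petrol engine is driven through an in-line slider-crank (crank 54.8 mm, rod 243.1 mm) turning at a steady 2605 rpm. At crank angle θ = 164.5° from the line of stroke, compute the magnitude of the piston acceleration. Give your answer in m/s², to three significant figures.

3140

ω = 2π·2605/60 = 272.8 rad/s
x(θ) = r cosθ + √(L² − r² sin²θ); with ω constant, a = ω²·d²x/dθ².
d²x/dθ² = −r cosθ − r²(cos2θ)/√u − r⁴ sin²2θ/(4u^{3/2}),  u = L² − r² sin²θ = 0.0588831 m².
Substituting r = 0.0548 m, L = 0.2431 m, θ = 164.5°: d²x/dθ² = +0.042157 m.
a = ω²·d²x/dθ² = (272.8)²·(+0.042157) = +3137.2 m/s²;  |a| = 3137.2 m/s².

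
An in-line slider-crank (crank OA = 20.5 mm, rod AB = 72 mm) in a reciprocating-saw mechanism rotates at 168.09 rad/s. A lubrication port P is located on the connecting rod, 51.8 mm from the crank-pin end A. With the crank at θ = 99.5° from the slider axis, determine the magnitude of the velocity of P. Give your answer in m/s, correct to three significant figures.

3.28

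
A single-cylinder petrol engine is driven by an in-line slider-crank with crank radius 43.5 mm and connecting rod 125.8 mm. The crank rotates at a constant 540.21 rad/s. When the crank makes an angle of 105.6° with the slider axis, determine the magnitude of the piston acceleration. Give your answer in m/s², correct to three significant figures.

7350

ω = 540.2 rad/s
x(θ) = r cosθ + √(L² − r² sin²θ); with ω constant, a = ω²·d²x/dθ².
d²x/dθ² = −r cosθ − r²(cos2θ)/√u − r⁴ sin²2θ/(4u^{3/2}),  u = L² − r² sin²θ = 0.0140702 m².
Substituting r = 0.0435 m, L = 0.1258 m, θ = 105.6°: d²x/dθ² = +0.025199 m.
a = ω²·d²x/dθ² = (540.2)²·(+0.025199) = +7353.8 m/s²;  |a| = 7353.8 m/s².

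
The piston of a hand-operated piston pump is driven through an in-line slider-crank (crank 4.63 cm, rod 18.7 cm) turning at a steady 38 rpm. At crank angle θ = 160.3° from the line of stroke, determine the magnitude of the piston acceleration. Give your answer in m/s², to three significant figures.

0.548

ω = 2π·38/60 = 3.979 rad/s
x(θ) = r cosθ + √(L² − r² sin²θ); with ω constant, a = ω²·d²x/dθ².
d²x/dθ² = −r cosθ − r²(cos2θ)/√u − r⁴ sin²2θ/(4u^{3/2}),  u = L² − r² sin²θ = 0.0347254 m².
Substituting r = 0.0463 m, L = 0.187 m, θ = 160.3°: d²x/dθ² = +0.034629 m.
a = ω²·d²x/dθ² = (3.979)²·(+0.034629) = +0.54836 m/s²;  |a| = 0.54836 m/s².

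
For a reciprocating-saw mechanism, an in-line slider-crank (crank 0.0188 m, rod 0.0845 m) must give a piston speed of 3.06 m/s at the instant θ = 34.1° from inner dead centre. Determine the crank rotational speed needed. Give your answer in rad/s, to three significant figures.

245

For an in-line slider-crank, |v_piston| = rω|sinθ|·[1 + r cosθ/√(L² − r² sin²θ)].
With r = 0.0188 m, L = 0.0845 m, θ = 34.1°: the bracketed kinematic factor |dx/dθ| = 0.012497 m.
ω = v/|dx/dθ| = 3.06/0.012497 = 244.86 rad/s.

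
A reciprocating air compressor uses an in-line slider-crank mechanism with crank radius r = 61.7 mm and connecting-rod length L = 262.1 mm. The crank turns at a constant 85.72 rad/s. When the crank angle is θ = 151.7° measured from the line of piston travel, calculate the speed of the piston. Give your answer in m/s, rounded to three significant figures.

ω = 85.72 rad/s
For an in-line slider-crank, x = r cosθ + √(L² − r² sin²θ), so v = −rω sinθ·[1 + r cosθ/√(L² − r² sin²θ)].
With r = 0.0617 m, L = 0.2621 m, θ = 151.7°: √(L² − r² sin²θ) = 0.26046 m.
v = −0.0617·85.72·0.47409·[1 + 0.0617·-0.88048/0.26046] = -1.9844 m/s.
|v| = 1.9844 m/s.

1.98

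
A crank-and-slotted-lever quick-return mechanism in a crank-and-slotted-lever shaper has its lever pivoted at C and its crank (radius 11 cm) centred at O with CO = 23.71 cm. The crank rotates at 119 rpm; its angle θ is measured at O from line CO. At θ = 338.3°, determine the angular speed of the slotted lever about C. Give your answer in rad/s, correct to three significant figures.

ω = 12.46 rad/s (from 119 rpm).
Crank pin A relative to C: A = (d + r cosθ, r sinθ); lever angle φ = atan2(r sinθ, d + r cosθ).
Differentiating tanφ: φ̇ = rω(d cosθ + r)/(d² + r² + 2dr cosθ).
d² + r² + 2dr cosθ = |CA|² = 0.116782 m²;  d cosθ + r = +0.3303 m.
|ω_lever| = |0.11·12.46·+0.3303| / 0.116782 = 3.877 rad/s.

3.88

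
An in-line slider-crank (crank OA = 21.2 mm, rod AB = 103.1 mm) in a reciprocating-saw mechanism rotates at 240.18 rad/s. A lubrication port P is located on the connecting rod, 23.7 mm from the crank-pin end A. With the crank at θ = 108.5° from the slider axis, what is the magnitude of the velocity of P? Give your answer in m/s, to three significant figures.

4.91

ω = 240.2 rad/s.  Crank-pin speed |V_A| = rω = 5.0918 m/s, perpendicular to OA.
Rod angle: sinφ = −(r/L) sinθ ⇒ φ = -11.245°; ω_rod = −rω cosθ/√(L²−r²sin²θ) = +15.977 rad/s.
V_P = V_A + ω_rod × AP, with AP = 0.0237 m along the rod.
Components: V_Px = −rω sinθ − a·ω_rod·sinφ = -4.7548 m/s;  V_Py = rω cosθ + a·ω_rod·cosφ = -1.2443 m/s.
|V_P| = √(V_Px² + V_Py²) = 4.915 m/s.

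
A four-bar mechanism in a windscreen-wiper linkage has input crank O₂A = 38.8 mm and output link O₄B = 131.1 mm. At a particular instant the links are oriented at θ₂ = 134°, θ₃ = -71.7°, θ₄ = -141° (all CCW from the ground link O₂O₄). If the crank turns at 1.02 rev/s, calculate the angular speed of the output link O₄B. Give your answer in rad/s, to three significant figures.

0.879

ω₂ = 6.409 rad/s (from 1.02 rev/s).
Differentiating the loop-closure r₂e^{iθ₂}+r₃e^{iθ₃}=r₁+r₄e^{iθ₄} gives r₂ω₂e^{iθ₂}+r₃ω₃e^{iθ₃}=r₄ω₄e^{iθ₄}.
Eliminating the other unknown: ω₄ = r₂ω₂ sin(θ₂−θ₃) / [r₄ sin(θ₄−θ₃)].
Numerator sine = -0.43366; denominator sine = -0.93544.
Result = 0.0388·6.409·(-0.43366) / (0.1311·(-0.93544)) = +0.87931 rad/s; magnitude 0.87931 rad/s.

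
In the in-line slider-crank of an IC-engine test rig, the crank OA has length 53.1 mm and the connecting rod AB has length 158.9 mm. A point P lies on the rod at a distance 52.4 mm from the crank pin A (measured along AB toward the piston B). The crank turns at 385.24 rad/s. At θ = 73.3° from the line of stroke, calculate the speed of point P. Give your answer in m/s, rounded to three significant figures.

20.6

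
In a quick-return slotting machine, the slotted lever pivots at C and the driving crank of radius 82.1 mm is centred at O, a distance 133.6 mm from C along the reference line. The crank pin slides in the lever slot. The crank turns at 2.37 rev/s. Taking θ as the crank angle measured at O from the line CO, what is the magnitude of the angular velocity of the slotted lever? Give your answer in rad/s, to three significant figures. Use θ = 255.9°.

ω = 14.89 rad/s (from 2.37 rev/s).
Crank pin A relative to C: A = (d + r cosθ, r sinθ); lever angle φ = atan2(r sinθ, d + r cosθ).
Differentiating tanφ: φ̇ = rω(d cosθ + r)/(d² + r² + 2dr cosθ).
d² + r² + 2dr cosθ = |CA|² = 0.0192452 m²;  d cosθ + r = +0.049553 m.
|ω_lever| = |0.0821·14.89·+0.049553| / 0.0192452 = 3.1479 rad/s.

3.15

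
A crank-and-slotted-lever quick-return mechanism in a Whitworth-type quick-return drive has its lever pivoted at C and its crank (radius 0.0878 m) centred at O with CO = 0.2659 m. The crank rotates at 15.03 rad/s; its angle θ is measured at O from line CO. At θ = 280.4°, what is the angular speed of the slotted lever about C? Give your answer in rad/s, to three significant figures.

2.06

ω = 15.03 rad/s
Crank pin A relative to C: A = (d + r cosθ, r sinθ); lever angle φ = atan2(r sinθ, d + r cosθ).
Differentiating tanφ: φ̇ = rω(d cosθ + r)/(d² + r² + 2dr cosθ).
d² + r² + 2dr cosθ = |CA|² = 0.0868405 m²;  d cosθ + r = +0.1358 m.
|ω_lever| = |0.0878·15.03·+0.1358| / 0.0868405 = 2.0636 rad/s.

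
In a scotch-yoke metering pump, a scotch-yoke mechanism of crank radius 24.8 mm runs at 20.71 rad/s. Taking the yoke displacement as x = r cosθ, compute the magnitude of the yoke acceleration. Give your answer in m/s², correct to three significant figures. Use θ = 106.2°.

2.97

ω = 20.71 rad/s
x = r cosθ ⇒ ẍ = −rω² cosθ (ω constant).
|a| = rω²|cosθ| = 0.0248·(20.71)²·|cos 106.2°| = 2.9676 m/s².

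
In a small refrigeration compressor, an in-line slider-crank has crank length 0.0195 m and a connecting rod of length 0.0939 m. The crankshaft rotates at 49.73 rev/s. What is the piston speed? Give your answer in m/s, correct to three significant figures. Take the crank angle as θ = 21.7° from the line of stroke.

2.69

ω = 2π·49.7 = 312.5 rad/s
For an in-line slider-crank, x = r cosθ + √(L² − r² sin²θ), so v = −rω sinθ·[1 + r cosθ/√(L² − r² sin²θ)].
With r = 0.0195 m, L = 0.0939 m, θ = 21.7°: √(L² − r² sin²θ) = 0.093623 m.
v = −0.0195·312.5·0.36975·[1 + 0.0195·0.92913/0.093623] = -2.6889 m/s.
|v| = 2.6889 m/s.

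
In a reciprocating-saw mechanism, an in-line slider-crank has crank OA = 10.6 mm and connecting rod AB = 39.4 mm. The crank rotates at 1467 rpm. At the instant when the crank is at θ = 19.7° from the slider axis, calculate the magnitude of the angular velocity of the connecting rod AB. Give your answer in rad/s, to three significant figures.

ω = 153.6 rad/s (converted from 1467 rpm).
The rod makes angle φ with the slider axis where L sinφ = r sinθ; differentiating, L cosφ·φ̇ = r ω cosθ.
L cosφ = √(L² − r² sin²θ) = 0.039238 m.
|ω_rod| = r ω |cosθ| / √(L² − r² sin²θ) = 0.0106·153.6·0.94147/0.039238 = 39.072 rad/s.

39.1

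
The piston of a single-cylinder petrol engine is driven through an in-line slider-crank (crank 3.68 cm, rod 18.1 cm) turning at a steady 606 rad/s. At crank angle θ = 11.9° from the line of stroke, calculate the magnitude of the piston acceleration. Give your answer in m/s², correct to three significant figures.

15700

ω = 606 rad/s
x(θ) = r cosθ + √(L² − r² sin²θ); with ω constant, a = ω²·d²x/dθ².
d²x/dθ² = −r cosθ − r²(cos2θ)/√u − r⁴ sin²2θ/(4u^{3/2}),  u = L² − r² sin²θ = 0.0327034 m².
Substituting r = 0.0368 m, L = 0.181 m, θ = 11.9°: d²x/dθ² = -0.042873 m.
a = ω²·d²x/dθ² = (606)²·(-0.042873) = -15745 m/s²;  |a| = 15745 m/s².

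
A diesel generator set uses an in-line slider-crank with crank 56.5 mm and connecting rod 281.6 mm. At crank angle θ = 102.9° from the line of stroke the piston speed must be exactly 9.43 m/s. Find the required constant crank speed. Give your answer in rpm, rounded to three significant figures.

For an in-line slider-crank, |v_piston| = rω|sinθ|·[1 + r cosθ/√(L² − r² sin²θ)].
With r = 0.0565 m, L = 0.2816 m, θ = 102.9°: the bracketed kinematic factor |dx/dθ| = 0.052559 m.
ω = v/|dx/dθ| = 9.43/0.052559 = 179.42 rad/s.
N = 60ω/(2π) = 1713.3 rpm.

1710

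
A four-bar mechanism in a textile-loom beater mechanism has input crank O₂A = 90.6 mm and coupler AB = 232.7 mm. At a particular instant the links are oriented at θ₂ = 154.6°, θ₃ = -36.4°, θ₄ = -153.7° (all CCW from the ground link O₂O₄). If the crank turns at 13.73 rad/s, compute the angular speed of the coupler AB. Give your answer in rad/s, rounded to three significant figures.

ω₂ = 13.73 rad/s
Differentiating the loop-closure r₂e^{iθ₂}+r₃e^{iθ₃}=r₁+r₄e^{iθ₄} gives r₂ω₂e^{iθ₂}+r₃ω₃e^{iθ₃}=r₄ω₄e^{iθ₄}.
Eliminating the other unknown: ω₃ = r₂ω₂ sin(θ₄−θ₂) / [r₃ sin(θ₃−θ₄)].
Numerator sine = +0.78478; denominator sine = +0.88862.
Result = 0.0906·13.73·(+0.78478) / (0.2327·(+0.88862)) = +4.721 rad/s; magnitude 4.721 rad/s.

4.72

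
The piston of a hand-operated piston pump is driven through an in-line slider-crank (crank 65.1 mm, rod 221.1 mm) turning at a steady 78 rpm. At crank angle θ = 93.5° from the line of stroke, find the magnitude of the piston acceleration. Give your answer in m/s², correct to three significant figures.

ω = 2π·78/60 = 8.168 rad/s
x(θ) = r cosθ + √(L² − r² sin²θ); with ω constant, a = ω²·d²x/dθ².
d²x/dθ² = −r cosθ − r²(cos2θ)/√u − r⁴ sin²2θ/(4u^{3/2}),  u = L² − r² sin²θ = 0.044663 m².
Substituting r = 0.0651 m, L = 0.2211 m, θ = 93.5°: d²x/dθ² = +0.023871 m.
a = ω²·d²x/dθ² = (8.168)²·(+0.023871) = +1.5926 m/s²;  |a| = 1.5926 m/s².

1.59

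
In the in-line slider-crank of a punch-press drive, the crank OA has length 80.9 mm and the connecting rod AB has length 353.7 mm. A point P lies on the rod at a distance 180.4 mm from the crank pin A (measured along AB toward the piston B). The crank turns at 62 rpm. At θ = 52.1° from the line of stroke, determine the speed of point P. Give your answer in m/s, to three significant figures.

ω = 6.493 rad/s.  Crank-pin speed |V_A| = rω = 0.52525 m/s, perpendicular to OA.
Rod angle: sinφ = −(r/L) sinθ ⇒ φ = -10.398°; ω_rod = −rω cosθ/√(L²−r²sin²θ) = -0.92746 rad/s.
V_P = V_A + ω_rod × AP, with AP = 0.1804 m along the rod.
Components: V_Px = −rω sinθ − a·ω_rod·sinφ = -0.44467 m/s;  V_Py = rω cosθ + a·ω_rod·cosφ = +0.15809 m/s.
|V_P| = √(V_Px² + V_Py²) = 0.47193 m/s.

0.472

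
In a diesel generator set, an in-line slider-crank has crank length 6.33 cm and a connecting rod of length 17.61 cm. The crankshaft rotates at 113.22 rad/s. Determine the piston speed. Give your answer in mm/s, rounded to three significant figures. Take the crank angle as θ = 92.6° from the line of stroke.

7030

ω = 113.2 rad/s
For an in-line slider-crank, x = r cosθ + √(L² − r² sin²θ), so v = −rω sinθ·[1 + r cosθ/√(L² − r² sin²θ)].
With r = 0.0633 m, L = 0.1761 m, θ = 92.6°: √(L² − r² sin²θ) = 0.16435 m.
v = −0.0633·113.2·0.99897·[1 + 0.0633·-0.04536/0.16435] = -7.0344 m/s.
|v| = 7.0344 m/s = 7034.4 mm/s.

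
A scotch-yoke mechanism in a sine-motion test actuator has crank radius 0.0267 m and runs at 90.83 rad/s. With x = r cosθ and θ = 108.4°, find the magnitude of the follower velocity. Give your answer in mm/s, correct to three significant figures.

ω = 90.83 rad/s
x = r cosθ ⇒ ẋ = −rω sinθ.
|v| = rω|sinθ| = 0.0267·90.83·|sin 108.4°| = 2.3012 m/s = 2301.2 mm/s.

2300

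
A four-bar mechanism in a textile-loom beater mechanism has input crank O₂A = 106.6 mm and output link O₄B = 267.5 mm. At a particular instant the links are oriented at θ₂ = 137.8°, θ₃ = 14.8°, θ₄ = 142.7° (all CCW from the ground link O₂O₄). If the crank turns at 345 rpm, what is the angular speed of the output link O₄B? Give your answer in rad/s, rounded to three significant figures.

ω₂ = 36.13 rad/s (from 345 rpm).
Differentiating the loop-closure r₂e^{iθ₂}+r₃e^{iθ₃}=r₁+r₄e^{iθ₄} gives r₂ω₂e^{iθ₂}+r₃ω₃e^{iθ₃}=r₄ω₄e^{iθ₄}.
Eliminating the other unknown: ω₄ = r₂ω₂ sin(θ₂−θ₃) / [r₄ sin(θ₄−θ₃)].
Numerator sine = +0.83867; denominator sine = +0.78908.
Result = 0.1066·36.13·(+0.83867) / (0.2675·(+0.78908)) = +15.302 rad/s; magnitude 15.302 rad/s.

15.3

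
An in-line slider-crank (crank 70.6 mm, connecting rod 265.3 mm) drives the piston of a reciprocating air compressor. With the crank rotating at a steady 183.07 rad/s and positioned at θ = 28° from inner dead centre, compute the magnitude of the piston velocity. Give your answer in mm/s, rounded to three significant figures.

7500

ω = 183.1 rad/s
For an in-line slider-crank, x = r cosθ + √(L² − r² sin²θ), so v = −rω sinθ·[1 + r cosθ/√(L² − r² sin²θ)].
With r = 0.0706 m, L = 0.2653 m, θ = 28°: √(L² − r² sin²θ) = 0.26322 m.
v = −0.0706·183.1·0.46947·[1 + 0.0706·0.88295/0.26322] = -7.5048 m/s.
|v| = 7.5048 m/s = 7504.8 mm/s.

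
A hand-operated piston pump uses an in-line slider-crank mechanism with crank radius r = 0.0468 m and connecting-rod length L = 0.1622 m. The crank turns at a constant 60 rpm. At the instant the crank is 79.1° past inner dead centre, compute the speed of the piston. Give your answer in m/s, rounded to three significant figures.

0.305

ω = 2π·60/60 = 6.283 rad/s
For an in-line slider-crank, x = r cosθ + √(L² − r² sin²θ), so v = −rω sinθ·[1 + r cosθ/√(L² − r² sin²θ)].
With r = 0.0468 m, L = 0.1622 m, θ = 79.1°: √(L² − r² sin²θ) = 0.15555 m.
v = −0.0468·6.283·0.98196·[1 + 0.0468·0.18910/0.15555] = -0.30518 m/s.
|v| = 0.30518 m/s.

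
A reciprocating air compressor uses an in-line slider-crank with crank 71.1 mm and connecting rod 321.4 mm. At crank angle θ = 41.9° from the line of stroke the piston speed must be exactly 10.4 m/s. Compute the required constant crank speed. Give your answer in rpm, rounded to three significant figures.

For an in-line slider-crank, |v_piston| = rω|sinθ|·[1 + r cosθ/√(L² − r² sin²θ)].
With r = 0.0711 m, L = 0.3214 m, θ = 41.9°: the bracketed kinematic factor |dx/dθ| = 0.055388 m.
ω = v/|dx/dθ| = 10.4/0.055388 = 187.77 rad/s.
N = 60ω/(2π) = 1793 rpm.

1790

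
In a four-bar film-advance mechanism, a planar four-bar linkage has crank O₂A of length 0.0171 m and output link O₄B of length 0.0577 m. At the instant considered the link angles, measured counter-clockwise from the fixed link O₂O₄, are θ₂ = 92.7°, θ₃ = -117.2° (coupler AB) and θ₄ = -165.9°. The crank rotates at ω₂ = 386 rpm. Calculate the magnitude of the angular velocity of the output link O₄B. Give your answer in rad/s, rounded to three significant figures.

7.95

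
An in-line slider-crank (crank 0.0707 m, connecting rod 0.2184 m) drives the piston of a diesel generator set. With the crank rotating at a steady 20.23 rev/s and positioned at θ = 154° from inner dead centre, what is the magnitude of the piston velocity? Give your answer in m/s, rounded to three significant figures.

2.78

ω = 2π·20.2 = 127.1 rad/s
For an in-line slider-crank, x = r cosθ + √(L² − r² sin²θ), so v = −rω sinθ·[1 + r cosθ/√(L² − r² sin²θ)].
With r = 0.0707 m, L = 0.2184 m, θ = 154°: √(L² − r² sin²θ) = 0.21619 m.
v = −0.0707·127.1·0.43837·[1 + 0.0707·-0.89879/0.21619] = -2.7815 m/s.
|v| = 2.7815 m/s.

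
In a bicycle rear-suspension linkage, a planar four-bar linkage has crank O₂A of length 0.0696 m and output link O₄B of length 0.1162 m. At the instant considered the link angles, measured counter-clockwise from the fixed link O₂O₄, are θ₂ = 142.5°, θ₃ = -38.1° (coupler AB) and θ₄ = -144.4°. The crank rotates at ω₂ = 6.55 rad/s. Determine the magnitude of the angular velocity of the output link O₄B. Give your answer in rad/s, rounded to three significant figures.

ω₂ = 6.55 rad/s
Differentiating the loop-closure r₂e^{iθ₂}+r₃e^{iθ₃}=r₁+r₄e^{iθ₄} gives r₂ω₂e^{iθ₂}+r₃ω₃e^{iθ₃}=r₄ω₄e^{iθ₄}.
Eliminating the other unknown: ω₄ = r₂ω₂ sin(θ₂−θ₃) / [r₄ sin(θ₄−θ₃)].
Numerator sine = -0.01047; denominator sine = -0.95981.
Result = 0.0696·6.55·(-0.01047) / (0.1162·(-0.95981)) = +0.042804 rad/s; magnitude 0.042804 rad/s.

0.0428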